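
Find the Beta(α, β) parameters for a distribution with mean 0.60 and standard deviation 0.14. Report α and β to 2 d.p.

σ² = 0.14² = 0.0196.
With s = α+β, Var = μ(1−μ)/(s+1), so s+1 = (0.60×0.40)/0.0196 = 12.2449 and s = 11.2449.
α = μs = 6.75, β = (1−μ)s = 4.50.

α = 6.75, β = 4.50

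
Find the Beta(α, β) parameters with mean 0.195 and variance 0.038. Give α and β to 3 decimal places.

α = 0.611, β = 2.520

Let s = α+β. The Beta variance is μ(1−μ)/(s+1).
So s+1 = μ(1−μ)/σ² = (0.195×0.805)/0.038 = 0.156975/0.038 = 4.1309, giving s = 3.1309.
Then α = μs = 0.195×3.1309 = 0.611 and β = (1−μ)s = 0.805×3.1309 = 2.520.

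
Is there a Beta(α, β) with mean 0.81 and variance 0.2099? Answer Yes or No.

A Beta with mean μ has variance μ(1−μ)/(α+β+1) < μ(1−μ).
Here μ(1−μ) = 0.81×0.19 = 0.1539, and 0.2099 ≥ 0.1539.

No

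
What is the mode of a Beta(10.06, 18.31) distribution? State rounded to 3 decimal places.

0.344

The density x^(α−1)(1−x)^(β−1) is maximised at (α−1)/(α+β−2) = 9.06/26.37 = 0.344.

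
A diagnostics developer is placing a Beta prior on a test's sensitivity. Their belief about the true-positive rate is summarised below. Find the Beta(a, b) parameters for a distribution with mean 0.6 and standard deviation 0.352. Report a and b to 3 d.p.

a = 0.562, b = 0.375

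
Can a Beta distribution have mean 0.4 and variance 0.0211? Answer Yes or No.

The Beta variance bound is σ² < μ(1−μ).
Here μ(1−μ) = 0.4×0.6 = 0.24, and 0.0211 < 0.24.

Yes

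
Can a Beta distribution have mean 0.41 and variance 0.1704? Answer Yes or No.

Yes

A Beta with mean μ has variance μ(1−μ)/(α+β+1) < μ(1−μ).
Here μ(1−μ) = 0.41×0.59 = 0.2419, and 0.1704 < 0.2419.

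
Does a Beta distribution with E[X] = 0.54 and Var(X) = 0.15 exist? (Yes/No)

For any Beta, Var(X) < E[X]·(1−E[X]).
Here μ(1−μ) = 0.54×0.46 = 0.2484, and 0.15 < 0.2484.

Yes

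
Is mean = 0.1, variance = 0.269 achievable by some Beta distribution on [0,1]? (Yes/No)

For any Beta, Var(X) < E[X]·(1−E[X]).
Here μ(1−μ) = 0.1×0.9 = 0.09, and 0.269 ≥ 0.09.

No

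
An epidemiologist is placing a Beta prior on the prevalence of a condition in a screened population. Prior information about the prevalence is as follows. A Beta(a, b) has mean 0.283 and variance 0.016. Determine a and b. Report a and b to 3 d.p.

a = 3.306, b = 8.376

Let s = a+b. The Beta variance is μ(1−μ)/(s+1).
So s+1 = μ(1−μ)/σ² = (0.283×0.717)/0.016 = 0.202911/0.016 = 12.6819, giving s = 11.6819.
Then a = μs = 0.283×11.6819 = 3.306 and b = (1−μ)s = 0.717×11.6819 = 8.376.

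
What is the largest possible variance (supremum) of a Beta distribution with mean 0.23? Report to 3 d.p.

0.177

For fixed mean μ the Beta variance is μ(1−μ)/(α+β+1), increasing as α+β decreases.
Its least upper bound (not attained) is μ(1−μ) = 0.23·0.77 = 0.177.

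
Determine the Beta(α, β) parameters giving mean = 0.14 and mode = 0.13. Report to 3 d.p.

α = 10.360, β = 63.640

Let s = α+β. Mean gives α = μs = 0.14s; mode gives (α−1)/(s−2) = 0.13.
Substituting: 0.14s − 1 = 0.13(s−2) = 0.13s − 0.26, so 0.01s = 0.74 and s = 74.0000.
Then α = 0.14×74.0000 = 10.360 and β = s−α = 63.640.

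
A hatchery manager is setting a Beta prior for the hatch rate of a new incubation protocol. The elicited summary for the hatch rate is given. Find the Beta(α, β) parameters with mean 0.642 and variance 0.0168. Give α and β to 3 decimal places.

α = 8.141, β = 4.540

By moment matching, α+β = μ(1−μ)/σ² − 1 = (0.642·0.358)/0.0168 − 1 = 13.6807 − 1 = 12.6807.
Since α/(α+β) = μ, α = 0.642·12.6807 = 8.141 and β = 0.358·12.6807 = 4.540.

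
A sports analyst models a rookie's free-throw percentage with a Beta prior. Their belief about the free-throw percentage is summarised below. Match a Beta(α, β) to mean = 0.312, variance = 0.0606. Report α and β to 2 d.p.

α = 0.79, β = 1.75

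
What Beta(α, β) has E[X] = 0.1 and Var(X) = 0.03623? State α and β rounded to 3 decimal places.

Write ν = α+β; then α = μν and Var = μ(1−μ)/(ν+1).
ν = μ(1−μ)/Var − 1 = 0.09/0.03623 − 1 = 1.4841.
α = 0.1·1.4841 = 0.148, β = 0.9·1.4841 = 1.336.

α = 0.148, β = 1.336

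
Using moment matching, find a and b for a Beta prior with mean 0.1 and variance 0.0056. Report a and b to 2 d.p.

a = 1.51, b = 13.56

By moment matching, a+b = μ(1−μ)/σ² − 1 = (0.1·0.9)/0.0056 − 1 = 16.0714 − 1 = 15.0714.
Since a/(a+b) = μ, a = 0.1·15.0714 = 1.51 and b = 0.9·15.0714 = 13.56.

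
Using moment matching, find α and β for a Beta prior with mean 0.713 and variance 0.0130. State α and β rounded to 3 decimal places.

Let s = α+β. The Beta variance is μ(1−μ)/(s+1).
So s+1 = μ(1−μ)/σ² = (0.713×0.287)/0.0130 = 0.204631/0.0130 = 15.7408, giving s = 14.7408.
Then α = μs = 0.713×14.7408 = 10.510 and β = (1−μ)s = 0.287×14.7408 = 4.231.

α = 10.510, β = 4.231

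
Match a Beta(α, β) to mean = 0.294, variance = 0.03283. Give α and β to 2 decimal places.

α = 1.56, β = 3.76

By moment matching, α+β = μ(1−μ)/σ² − 1 = (0.294·0.706)/0.03283 − 1 = 6.3224 − 1 = 5.3224.
Since α/(α+β) = μ, α = 0.294·5.3224 = 1.56 and β = 0.706·5.3224 = 3.76.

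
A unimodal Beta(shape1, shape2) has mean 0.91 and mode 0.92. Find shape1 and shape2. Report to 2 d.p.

shape1 = 76.44, shape2 = 7.56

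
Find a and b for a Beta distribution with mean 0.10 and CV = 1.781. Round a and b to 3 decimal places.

Var = (CV·μ)² = (1.781×0.10)² = 0.031720.
a+b = μ(1−μ)/Var − 1 = 0.0900/0.031720 − 1 = 1.8374.
Thus a = 0.10·1.8374 = 0.184 and b = 0.90·1.8374 = 1.654.

a = 0.184, b = 1.654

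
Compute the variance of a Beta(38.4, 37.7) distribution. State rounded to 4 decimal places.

0.0032

Var = αβ/[(α+β)²(α+β+1)] = (38.4×37.7)/(76.1²×77.1) = 1447.68/446502.291 = 0.0032.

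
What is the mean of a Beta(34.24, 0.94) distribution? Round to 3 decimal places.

E[X] = α/(α+β) = 34.24/35.18 = 0.973.

0.973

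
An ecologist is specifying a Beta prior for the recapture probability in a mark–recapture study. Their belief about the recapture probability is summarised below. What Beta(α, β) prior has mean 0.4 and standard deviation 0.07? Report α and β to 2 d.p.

α = 19.19, β = 28.79

Variance = 0.07² = 0.0049. The moment-matching identity α+β = μ(1−μ)/Var − 1 gives
α+β = 0.24/0.0049 − 1 = 47.9796, so α = μ·47.9796 = 19.19 and β = (1−μ)·47.9796 = 28.79.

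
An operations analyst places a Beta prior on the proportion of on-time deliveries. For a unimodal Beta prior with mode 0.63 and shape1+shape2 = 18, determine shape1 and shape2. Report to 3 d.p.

For shape1,shape2>1 the mode is (shape1−1)/(shape1+shape2−2), so shape1 = mode·(κ−2)+1 = 0.63×16+1 = 11.080.
And shape2 = (1−mode)·(κ−2)+1 = 0.37×16+1 = 6.920.

shape1 = 11.080, shape2 = 6.920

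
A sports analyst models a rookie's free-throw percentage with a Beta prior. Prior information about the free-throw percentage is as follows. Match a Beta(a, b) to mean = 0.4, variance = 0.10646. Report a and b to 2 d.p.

Let s = a+b. The Beta variance is μ(1−μ)/(s+1).
So s+1 = μ(1−μ)/σ² = (0.4×0.6)/0.10646 = 0.24/0.10646 = 2.2544, giving s = 1.2544.
Then a = μs = 0.4×1.2544 = 0.50 and b = (1−μ)s = 0.6×1.2544 = 0.75.

a = 0.50, b = 0.75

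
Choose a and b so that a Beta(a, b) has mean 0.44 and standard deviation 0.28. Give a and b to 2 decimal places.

a = 0.94, b = 1.20

Variance = 0.28² = 0.0784. The moment-matching identity a+b = μ(1−μ)/Var − 1 gives
a+b = 0.2464/0.0784 − 1 = 2.1429, so a = μ·2.1429 = 0.94 and b = (1−μ)·2.1429 = 1.20.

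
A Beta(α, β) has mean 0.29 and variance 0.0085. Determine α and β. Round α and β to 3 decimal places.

Write ν = α+β; then α = μν and Var = μ(1−μ)/(ν+1).
ν = μ(1−μ)/Var − 1 = 0.2059/0.0085 − 1 = 23.2235.
α = 0.29·23.2235 = 6.735, β = 0.71·23.2235 = 16.489.

α = 6.735, β = 16.489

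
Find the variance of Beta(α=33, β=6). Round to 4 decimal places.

0.0033

Var = αβ/[(α+β)²(α+β+1)] = (33×6)/(39²×40) = 198/60840 = 0.0033.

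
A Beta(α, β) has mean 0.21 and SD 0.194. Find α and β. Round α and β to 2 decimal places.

α = 0.72, β = 2.69

σ² = 0.194² = 0.037636.
With s = α+β, Var = μ(1−μ)/(s+1), so s+1 = (0.21×0.79)/0.037636 = 4.4080 and s = 3.4080.
α = μs = 0.72, β = (1−μ)s = 2.69.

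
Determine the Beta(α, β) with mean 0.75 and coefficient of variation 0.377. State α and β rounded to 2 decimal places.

α = 1.01, β = 0.34

σ = CV·μ = 0.377×0.75 = 0.28275, so σ² = 0.079948.
s+1 = μ(1−μ)/σ² = 0.1875/0.079948 = 2.3453, so s = α+β = 1.3453.
α = μs = 1.01, β = (1−μ)s = 0.34.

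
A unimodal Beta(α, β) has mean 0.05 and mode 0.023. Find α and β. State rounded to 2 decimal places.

α = 1.77, β = 33.57

With s = α+β: μ = α/s and mode = (α−1)/(s−2). Eliminating α = μs,
μs − 1 = m(s−2) ⇒ s(μ−m) = 1−2m ⇒ s = 0.954/0.027 = 35.3333.
So α = μs = 1.77, β = (1−μ)s = 33.57.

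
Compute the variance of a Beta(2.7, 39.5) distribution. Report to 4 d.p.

Var = αβ/[(α+β)²(α+β+1)] = (2.7×39.5)/(42.2²×43.2) = 106.65/76932.288 = 0.0014.

0.0014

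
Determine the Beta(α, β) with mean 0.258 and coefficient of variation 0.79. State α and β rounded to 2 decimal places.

α = 0.93, β = 2.68

σ = CV·μ = 0.79×0.258 = 0.20382, so σ² = 0.041543.
s+1 = μ(1−μ)/σ² = 0.191436/0.041543 = 4.6082, so s = α+β = 3.6082.
α = μs = 0.93, β = (1−μ)s = 2.68.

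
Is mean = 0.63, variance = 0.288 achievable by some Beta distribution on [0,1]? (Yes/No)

A Beta with mean μ has variance μ(1−μ)/(α+β+1) < μ(1−μ).
Here μ(1−μ) = 0.63×0.37 = 0.2331, and 0.288 ≥ 0.2331.

No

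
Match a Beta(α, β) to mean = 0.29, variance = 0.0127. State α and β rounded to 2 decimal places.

α = 4.41, β = 10.80

Let s = α+β. The Beta variance is μ(1−μ)/(s+1).
So s+1 = μ(1−μ)/σ² = (0.29×0.71)/0.0127 = 0.2059/0.0127 = 16.2126, giving s = 15.2126.
Then α = μs = 0.29×15.2126 = 4.41 and β = (1−μ)s = 0.71×15.2126 = 10.80.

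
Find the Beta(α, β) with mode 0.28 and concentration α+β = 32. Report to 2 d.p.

α = 9.40, β = 22.60

For α,β>1 the mode is (α−1)/(α+β−2), so α = mode·(κ−2)+1 = 0.28×30+1 = 9.40.
And β = (1−mode)·(κ−2)+1 = 0.72×30+1 = 22.60.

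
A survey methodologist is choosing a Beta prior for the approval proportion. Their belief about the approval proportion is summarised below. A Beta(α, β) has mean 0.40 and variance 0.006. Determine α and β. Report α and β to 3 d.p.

By moment matching, α+β = μ(1−μ)/σ² − 1 = (0.40·0.60)/0.006 − 1 = 40.0000 − 1 = 39.0000.
Since α/(α+β) = μ, α = 0.40·39.0000 = 15.600 and β = 0.60·39.0000 = 23.400.

α = 15.600, β = 23.400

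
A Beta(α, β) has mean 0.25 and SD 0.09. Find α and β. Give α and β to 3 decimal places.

α = 5.537, β = 16.611

Variance = 0.09² = 0.0081. The moment-matching identity α+β = μ(1−μ)/Var − 1 gives
α+β = 0.1875/0.0081 − 1 = 22.1481, so α = μ·22.1481 = 5.537 and β = (1−μ)·22.1481 = 16.611.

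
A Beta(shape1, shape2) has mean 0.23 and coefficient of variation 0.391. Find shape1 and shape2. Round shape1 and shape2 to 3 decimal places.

shape1 = 4.807, shape2 = 16.092

Var = (CV·μ)² = (0.391×0.23)² = 0.008087.
shape1+shape2 = μ(1−μ)/Var − 1 = 0.1771/0.008087 − 1 = 20.8982.
Thus shape1 = 0.23·20.8982 = 4.807 and shape2 = 0.77·20.8982 = 16.092.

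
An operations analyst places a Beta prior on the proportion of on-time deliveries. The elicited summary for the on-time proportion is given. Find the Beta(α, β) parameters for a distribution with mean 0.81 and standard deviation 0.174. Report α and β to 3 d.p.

First σ² = 0.030276. Setting α = μn, β = (1−μ)n with n = α+β,
μ(1−μ)/(n+1) = 0.030276 ⇒ n+1 = 0.1539/0.030276 = 5.0832 ⇒ n = 4.0832.
Hence α = 0.81×4.0832 = 3.307, β = 0.19×4.0832 = 0.776.

α = 3.307, β = 0.776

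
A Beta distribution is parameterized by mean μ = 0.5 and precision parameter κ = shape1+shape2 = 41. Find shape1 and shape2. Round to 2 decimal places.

Split κ in proportion μ : (1−μ): shape1 = 0.5·41 = 20.50, shape2 = 41 − 20.50 = 20.50.

shape1 = 20.50, shape2 = 20.50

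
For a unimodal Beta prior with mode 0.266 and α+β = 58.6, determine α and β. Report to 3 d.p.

α = 16.056, β = 42.544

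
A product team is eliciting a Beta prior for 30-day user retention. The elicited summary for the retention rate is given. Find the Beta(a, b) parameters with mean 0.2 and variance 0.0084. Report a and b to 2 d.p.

a = 3.61, b = 14.44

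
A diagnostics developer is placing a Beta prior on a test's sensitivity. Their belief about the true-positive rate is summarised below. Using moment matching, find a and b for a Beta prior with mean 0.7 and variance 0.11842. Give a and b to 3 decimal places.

a = 0.541, b = 0.232

Write ν = a+b; then a = μν and Var = μ(1−μ)/(ν+1).
ν = μ(1−μ)/Var − 1 = 0.21/0.11842 − 1 = 0.7733.
a = 0.7·0.7733 = 0.541, b = 0.3·0.7733 = 0.232.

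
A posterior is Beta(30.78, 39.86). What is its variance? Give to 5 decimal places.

0.00343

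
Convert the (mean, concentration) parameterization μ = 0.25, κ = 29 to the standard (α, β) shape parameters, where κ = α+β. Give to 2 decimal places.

Split κ in proportion μ : (1−μ): α = 0.25·29 = 7.25, β = 29 − 7.25 = 21.75.

α = 7.25, β = 21.75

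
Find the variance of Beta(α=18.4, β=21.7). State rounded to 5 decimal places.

0.00604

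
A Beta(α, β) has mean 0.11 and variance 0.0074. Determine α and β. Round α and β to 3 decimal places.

α = 1.345, β = 10.884

Write ν = α+β; then α = μν and Var = μ(1−μ)/(ν+1).
ν = μ(1−μ)/Var − 1 = 0.0979/0.0074 − 1 = 12.2297.
α = 0.11·12.2297 = 1.345, β = 0.89·12.2297 = 10.884.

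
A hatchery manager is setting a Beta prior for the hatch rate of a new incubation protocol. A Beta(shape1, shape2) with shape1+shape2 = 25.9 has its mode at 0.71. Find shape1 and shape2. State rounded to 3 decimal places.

shape1 = 17.969, shape2 = 7.931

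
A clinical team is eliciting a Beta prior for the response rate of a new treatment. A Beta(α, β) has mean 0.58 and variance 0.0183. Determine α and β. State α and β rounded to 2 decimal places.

Write ν = α+β; then α = μν and Var = μ(1−μ)/(ν+1).
ν = μ(1−μ)/Var − 1 = 0.2436/0.0183 − 1 = 12.3115.
α = 0.58·12.3115 = 7.14, β = 0.42·12.3115 = 5.17.

α = 7.14, β = 5.17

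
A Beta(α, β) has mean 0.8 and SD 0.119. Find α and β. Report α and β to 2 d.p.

Variance = 0.119² = 0.014161. The moment-matching identity α+β = μ(1−μ)/Var − 1 gives
α+β = 0.16/0.014161 − 1 = 10.2986, so α = μ·10.2986 = 8.24 and β = (1−μ)·10.2986 = 2.06.

α = 8.24, β = 2.06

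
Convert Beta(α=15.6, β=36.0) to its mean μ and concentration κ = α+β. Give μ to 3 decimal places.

μ = 0.302, κ = 51.6

κ = α+β = 15.6+36.0 = 51.6; μ = α/κ = 15.6/51.6 = 0.302.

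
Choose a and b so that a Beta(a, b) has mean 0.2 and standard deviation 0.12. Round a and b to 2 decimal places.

a = 2.02, b = 8.09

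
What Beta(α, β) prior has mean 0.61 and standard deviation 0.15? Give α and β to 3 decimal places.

σ² = 0.15² = 0.0225.
With s = α+β, Var = μ(1−μ)/(s+1), so s+1 = (0.61×0.39)/0.0225 = 10.5733 and s = 9.5733.
α = μs = 5.840, β = (1−μ)s = 3.734.

α = 5.840, β = 3.734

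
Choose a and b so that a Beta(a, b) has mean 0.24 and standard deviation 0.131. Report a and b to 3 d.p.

a = 2.311, b = 7.318

σ² = 0.131² = 0.017161.
With s = a+b, Var = μ(1−μ)/(s+1), so s+1 = (0.24×0.76)/0.017161 = 10.6288 and s = 9.6288.
a = μs = 2.311, b = (1−μ)s = 7.318.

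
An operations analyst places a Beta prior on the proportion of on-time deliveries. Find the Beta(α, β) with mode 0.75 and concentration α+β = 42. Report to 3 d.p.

α = 31.000, β = 11.000

For α,β>1 the mode is (α−1)/(α+β−2), so α = mode·(κ−2)+1 = 0.75×40+1 = 31.000.
And β = (1−mode)·(κ−2)+1 = 0.25×40+1 = 11.000.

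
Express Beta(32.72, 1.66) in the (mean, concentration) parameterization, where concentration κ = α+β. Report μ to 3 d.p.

κ = α+β = 32.72+1.66 = 34.38; μ = α/κ = 32.72/34.38 = 0.952.

μ = 0.952, κ = 34.38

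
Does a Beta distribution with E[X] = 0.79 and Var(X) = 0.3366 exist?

No

A Beta with mean μ has variance μ(1−μ)/(α+β+1) < μ(1−μ).
Here μ(1−μ) = 0.79×0.21 = 0.1659, and 0.3366 ≥ 0.1659.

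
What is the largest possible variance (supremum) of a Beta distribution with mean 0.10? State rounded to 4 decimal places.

0.0900

Var = μ(1−μ)/(α+β+1), which approaches μ(1−μ) as α+β → 0.
So the supremum is μ(1−μ) = 0.10×0.90 = 0.0900.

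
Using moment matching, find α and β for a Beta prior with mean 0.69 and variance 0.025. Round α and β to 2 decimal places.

α = 5.21, β = 2.34

Let s = α+β. The Beta variance is μ(1−μ)/(s+1).
So s+1 = μ(1−μ)/σ² = (0.69×0.31)/0.025 = 0.2139/0.025 = 8.5560, giving s = 7.5560.
Then α = μs = 0.69×7.5560 = 5.21 and β = (1−μ)s = 0.31×7.5560 = 2.34.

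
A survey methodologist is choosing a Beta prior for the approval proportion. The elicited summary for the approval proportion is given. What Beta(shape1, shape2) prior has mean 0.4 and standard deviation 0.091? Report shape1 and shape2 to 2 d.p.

shape1 = 11.19, shape2 = 16.79

σ² = 0.091² = 0.008281.
With s = shape1+shape2, Var = μ(1−μ)/(s+1), so s+1 = (0.4×0.6)/0.008281 = 28.9820 and s = 27.9820.
shape1 = μs = 11.19, shape2 = (1−μ)s = 16.79.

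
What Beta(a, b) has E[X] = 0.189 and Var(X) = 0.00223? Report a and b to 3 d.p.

Let s = a+b. The Beta variance is μ(1−μ)/(s+1).
So s+1 = μ(1−μ)/σ² = (0.189×0.811)/0.00223 = 0.153279/0.00223 = 68.7350, giving s = 67.7350.
Then a = μs = 0.189×67.7350 = 12.802 and b = (1−μ)s = 0.811×67.7350 = 54.933.

a = 12.802, b = 54.933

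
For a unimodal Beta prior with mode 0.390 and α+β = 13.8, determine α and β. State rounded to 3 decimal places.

Mode = (α−1)/(κ−2) with κ = α+β, so α−1 = 0.390·11.8 = 4.602.
α = 5.602; β = κ − α = 8.198.

α = 5.602, β = 8.198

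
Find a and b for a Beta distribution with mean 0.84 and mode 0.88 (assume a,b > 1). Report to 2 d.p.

With s = a+b: μ = a/s and mode = (a−1)/(s−2). Eliminating a = μs,
μs − 1 = m(s−2) ⇒ s(μ−m) = 1−2m ⇒ s = -0.76/-0.04 = 19.0000.
So a = μs = 15.96, b = (1−μ)s = 3.04.

a = 15.96, b = 3.04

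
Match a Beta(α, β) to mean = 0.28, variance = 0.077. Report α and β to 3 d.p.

α = 0.453, β = 1.165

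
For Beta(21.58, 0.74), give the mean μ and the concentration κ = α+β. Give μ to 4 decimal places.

μ = 0.9668, κ = 22.32

κ = α+β = 21.58+0.74 = 22.32; μ = α/κ = 21.58/22.32 = 0.9668.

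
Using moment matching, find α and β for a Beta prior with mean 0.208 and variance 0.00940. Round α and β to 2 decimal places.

α = 3.44, β = 13.09

Let s = α+β. The Beta variance is μ(1−μ)/(s+1).
So s+1 = μ(1−μ)/σ² = (0.208×0.792)/0.00940 = 0.164736/0.00940 = 17.5251, giving s = 16.5251.
Then α = μs = 0.208×16.5251 = 3.44 and β = (1−μ)s = 0.792×16.5251 = 13.09.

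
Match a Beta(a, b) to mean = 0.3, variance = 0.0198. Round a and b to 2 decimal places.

a = 2.88, b = 6.72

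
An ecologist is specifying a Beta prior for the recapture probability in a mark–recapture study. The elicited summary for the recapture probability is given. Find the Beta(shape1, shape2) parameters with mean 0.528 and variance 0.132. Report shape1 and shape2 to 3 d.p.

Write ν = shape1+shape2; then shape1 = μν and Var = μ(1−μ)/(ν+1).
ν = μ(1−μ)/Var − 1 = 0.249216/0.132 − 1 = 0.8880.
shape1 = 0.528·0.8880 = 0.469, shape2 = 0.472·0.8880 = 0.419.

shape1 = 0.469, shape2 = 0.419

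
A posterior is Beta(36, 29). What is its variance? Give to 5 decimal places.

μ = 36/65 = 0.553846; Var = μ(1−μ)/(α+β+1) = 0.2471006/66 = 0.00374.

0.00374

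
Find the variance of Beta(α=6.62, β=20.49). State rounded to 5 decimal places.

0.00657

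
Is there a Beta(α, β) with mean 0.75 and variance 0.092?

For any Beta, Var(X) < E[X]·(1−E[X]).
Here μ(1−μ) = 0.75×0.25 = 0.1875, and 0.092 < 0.1875.

Yes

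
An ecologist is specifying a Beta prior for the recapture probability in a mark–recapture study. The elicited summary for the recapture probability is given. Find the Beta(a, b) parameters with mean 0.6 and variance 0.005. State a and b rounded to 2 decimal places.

By moment matching, a+b = μ(1−μ)/σ² − 1 = (0.6·0.4)/0.005 − 1 = 48.0000 − 1 = 47.0000.
Since a/(a+b) = μ, a = 0.6·47.0000 = 28.20 and b = 0.4·47.0000 = 18.80.

a = 28.20, b = 18.80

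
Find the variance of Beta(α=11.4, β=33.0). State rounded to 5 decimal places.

Var = αβ/[(α+β)²(α+β+1)] = (11.4×33.0)/(44.4²×45.4) = 376.20/89499.744 = 0.00420.

0.00420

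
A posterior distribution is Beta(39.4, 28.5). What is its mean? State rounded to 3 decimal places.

The Beta mean is α/(α+β) = 39.4/(39.4+28.5) = 0.580.

0.580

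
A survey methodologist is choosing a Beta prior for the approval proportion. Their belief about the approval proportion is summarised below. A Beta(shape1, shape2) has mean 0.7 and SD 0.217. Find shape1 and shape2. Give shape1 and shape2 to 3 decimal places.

shape1 = 2.422, shape2 = 1.038

Variance = 0.217² = 0.047089. The moment-matching identity shape1+shape2 = μ(1−μ)/Var − 1 gives
shape1+shape2 = 0.21/0.047089 − 1 = 3.4596, so shape1 = μ·3.4596 = 2.422 and shape2 = (1−μ)·3.4596 = 1.038.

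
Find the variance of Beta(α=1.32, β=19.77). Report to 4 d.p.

μ = 1.32/21.09 = 0.062589; Var = μ(1−μ)/(α+β+1) = 0.0586715/22.09 = 0.0027.

0.0027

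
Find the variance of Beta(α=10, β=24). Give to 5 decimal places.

μ = 10/34 = 0.294118; Var = μ(1−μ)/(α+β+1) = 0.2076125/35 = 0.00593.

0.00593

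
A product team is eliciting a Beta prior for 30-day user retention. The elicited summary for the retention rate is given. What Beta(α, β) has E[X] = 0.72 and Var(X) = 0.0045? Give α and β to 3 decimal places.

α = 31.536, β = 12.264

By moment matching, α+β = μ(1−μ)/σ² − 1 = (0.72·0.28)/0.0045 − 1 = 44.8000 − 1 = 43.8000.
Since α/(α+β) = μ, α = 0.72·43.8000 = 31.536 and β = 0.28·43.8000 = 12.264.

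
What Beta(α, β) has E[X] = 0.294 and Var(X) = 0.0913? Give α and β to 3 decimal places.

α = 0.374, β = 0.899

By moment matching, α+β = μ(1−μ)/σ² − 1 = (0.294·0.706)/0.0913 − 1 = 2.2734 − 1 = 1.2734.
Since α/(α+β) = μ, α = 0.294·1.2734 = 0.374 and β = 0.706·1.2734 = 0.899.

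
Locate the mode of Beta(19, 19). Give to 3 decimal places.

With α,β > 1, mode = (α−1)/(α+β−2) = 18/36 = 0.500.

0.500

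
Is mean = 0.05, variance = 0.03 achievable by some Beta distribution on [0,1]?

Yes

A Beta with mean μ has variance μ(1−μ)/(α+β+1) < μ(1−μ).
Here μ(1−μ) = 0.05×0.95 = 0.0475, and 0.03 < 0.0475.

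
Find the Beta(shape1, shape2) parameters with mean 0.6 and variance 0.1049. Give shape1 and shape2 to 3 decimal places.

shape1 = 0.773, shape2 = 0.515

By moment matching, shape1+shape2 = μ(1−μ)/σ² − 1 = (0.6·0.4)/0.1049 − 1 = 2.2879 − 1 = 1.2879.
Since shape1/(shape1+shape2) = μ, shape1 = 0.6·1.2879 = 0.773 and shape2 = 0.4·1.2879 = 0.515.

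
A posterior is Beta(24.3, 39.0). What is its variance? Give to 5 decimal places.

0.00368

α+β = 63.3 and αβ = 947.70, so Var = αβ/[(α+β)²(α+β+1)] = 947.70/257643.027 = 0.00368.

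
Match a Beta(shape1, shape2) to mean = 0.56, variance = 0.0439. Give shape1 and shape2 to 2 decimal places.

By moment matching, shape1+shape2 = μ(1−μ)/σ² − 1 = (0.56·0.44)/0.0439 − 1 = 5.6128 − 1 = 4.6128.
Since shape1/(shape1+shape2) = μ, shape1 = 0.56·4.6128 = 2.58 and shape2 = 0.44·4.6128 = 2.03.

shape1 = 2.58, shape2 = 2.03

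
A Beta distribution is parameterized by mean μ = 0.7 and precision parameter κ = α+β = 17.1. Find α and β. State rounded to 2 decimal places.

Split κ in proportion μ : (1−μ): α = 0.7·17.1 = 11.97, β = 17.1 − 11.97 = 5.13.

α = 11.97, β = 5.13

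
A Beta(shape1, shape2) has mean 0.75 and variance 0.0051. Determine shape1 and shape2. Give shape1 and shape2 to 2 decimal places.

Let s = shape1+shape2. The Beta variance is μ(1−μ)/(s+1).
So s+1 = μ(1−μ)/σ² = (0.75×0.25)/0.0051 = 0.1875/0.0051 = 36.7647, giving s = 35.7647.
Then shape1 = μs = 0.75×35.7647 = 26.82 and shape2 = (1−μ)s = 0.25×35.7647 = 8.94.

shape1 = 26.82, shape2 = 8.94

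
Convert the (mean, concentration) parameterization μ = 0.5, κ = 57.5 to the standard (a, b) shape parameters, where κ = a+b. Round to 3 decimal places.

a = 28.750, b = 28.750

a = μκ = 0.5×57.5 = 28.750 and b = (1−μ)κ = 0.5×57.5 = 28.750.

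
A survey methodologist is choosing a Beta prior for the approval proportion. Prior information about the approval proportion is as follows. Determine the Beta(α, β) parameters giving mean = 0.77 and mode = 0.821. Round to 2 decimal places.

Let s = α+β. Mean gives α = μs = 0.77s; mode gives (α−1)/(s−2) = 0.821.
Substituting: 0.77s − 1 = 0.821(s−2) = 0.821s − 1.642, so -0.051s = -0.642 and s = 12.5882.
Then α = 0.77×12.5882 = 9.69 and β = s−α = 2.90.

α = 9.69, β = 2.90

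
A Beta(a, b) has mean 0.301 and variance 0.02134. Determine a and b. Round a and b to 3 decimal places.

a = 2.667, b = 6.193

Let s = a+b. The Beta variance is μ(1−μ)/(s+1).
So s+1 = μ(1−μ)/σ² = (0.301×0.699)/0.02134 = 0.210399/0.02134 = 9.8594, giving s = 8.8594.
Then a = μs = 0.301×8.8594 = 2.667 and b = (1−μ)s = 0.699×8.8594 = 6.193.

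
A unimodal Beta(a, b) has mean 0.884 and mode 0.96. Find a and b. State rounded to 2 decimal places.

Let s = a+b. Mean gives a = μs = 0.884s; mode gives (a−1)/(s−2) = 0.96.
Substituting: 0.884s − 1 = 0.96(s−2) = 0.96s − 1.92, so -0.076s = -0.92 and s = 12.1053.
Then a = 0.884×12.1053 = 10.70 and b = s−a = 1.40.

a = 10.70, b = 1.40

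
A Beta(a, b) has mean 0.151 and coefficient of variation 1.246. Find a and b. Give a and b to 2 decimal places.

σ = CV·μ = 1.246×0.151 = 0.18815, so σ² = 0.035399.
s+1 = μ(1−μ)/σ² = 0.128199/0.035399 = 3.6216, so s = a+b = 2.6216.
a = μs = 0.40, b = (1−μ)s = 2.23.

a = 0.40, b = 2.23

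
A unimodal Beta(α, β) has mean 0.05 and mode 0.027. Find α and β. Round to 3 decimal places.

Let s = α+β. Mean gives α = μs = 0.05s; mode gives (α−1)/(s−2) = 0.027.
Substituting: 0.05s − 1 = 0.027(s−2) = 0.027s − 0.054, so 0.023s = 0.946 and s = 41.1304.
Then α = 0.05×41.1304 = 2.057 and β = s−α = 39.074.

α = 2.057, β = 39.074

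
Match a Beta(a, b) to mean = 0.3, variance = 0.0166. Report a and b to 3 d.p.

By moment matching, a+b = μ(1−μ)/σ² − 1 = (0.3·0.7)/0.0166 − 1 = 12.6506 − 1 = 11.6506.
Since a/(a+b) = μ, a = 0.3·11.6506 = 3.495 and b = 0.7·11.6506 = 8.155.

a = 3.495, b = 8.155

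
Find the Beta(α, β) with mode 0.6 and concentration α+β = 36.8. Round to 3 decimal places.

α = 21.880, β = 14.920

For α,β>1 the mode is (α−1)/(α+β−2), so α = mode·(κ−2)+1 = 0.6×34.8+1 = 21.880.
And β = (1−mode)·(κ−2)+1 = 0.4×34.8+1 = 14.920.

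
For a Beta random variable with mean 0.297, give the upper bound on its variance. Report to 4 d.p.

0.2088

For fixed mean μ the Beta variance is μ(1−μ)/(α+β+1), increasing as α+β decreases.
Its least upper bound (not attained) is μ(1−μ) = 0.297·0.703 = 0.2088.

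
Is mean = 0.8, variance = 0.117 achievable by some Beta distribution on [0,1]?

A Beta with mean μ has variance μ(1−μ)/(α+β+1) < μ(1−μ).
Here μ(1−μ) = 0.8×0.2 = 0.16, and 0.117 < 0.16.

Yes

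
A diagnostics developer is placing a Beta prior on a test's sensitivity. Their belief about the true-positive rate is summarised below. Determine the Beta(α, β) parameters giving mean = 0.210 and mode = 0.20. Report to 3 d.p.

Let s = α+β. Mean gives α = μs = 0.210s; mode gives (α−1)/(s−2) = 0.20.
Substituting: 0.210s − 1 = 0.20(s−2) = 0.20s − 0.40, so 0.010s = 0.60 and s = 60.0000.
Then α = 0.210×60.0000 = 12.600 and β = s−α = 47.400.

α = 12.600, β = 47.400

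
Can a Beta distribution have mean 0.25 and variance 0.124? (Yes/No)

Yes

The Beta variance bound is σ² < μ(1−μ).
Here μ(1−μ) = 0.25×0.75 = 0.1875, and 0.124 < 0.1875.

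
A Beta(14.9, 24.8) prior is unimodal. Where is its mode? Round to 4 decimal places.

The density x^(α−1)(1−x)^(β−1) is maximised at (α−1)/(α+β−2) = 13.9/37.7 = 0.3687.

0.3687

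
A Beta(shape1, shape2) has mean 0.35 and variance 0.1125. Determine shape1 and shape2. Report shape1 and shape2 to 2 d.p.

shape1 = 0.36, shape2 = 0.66

By moment matching, shape1+shape2 = μ(1−μ)/σ² − 1 = (0.35·0.65)/0.1125 − 1 = 2.0222 − 1 = 1.0222.
Since shape1/(shape1+shape2) = μ, shape1 = 0.35·1.0222 = 0.36 and shape2 = 0.65·1.0222 = 0.66.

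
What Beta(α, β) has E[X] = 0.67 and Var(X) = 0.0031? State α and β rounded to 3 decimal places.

Let s = α+β. The Beta variance is μ(1−μ)/(s+1).
So s+1 = μ(1−μ)/σ² = (0.67×0.33)/0.0031 = 0.2211/0.0031 = 71.3226, giving s = 70.3226.
Then α = μs = 0.67×70.3226 = 47.116 and β = (1−μ)s = 0.33×70.3226 = 23.206.

α = 47.116, β = 23.206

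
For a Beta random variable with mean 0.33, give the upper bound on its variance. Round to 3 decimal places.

For fixed mean μ the Beta variance is μ(1−μ)/(α+β+1), increasing as α+β decreases.
Its least upper bound (not attained) is μ(1−μ) = 0.33·0.67 = 0.221.

0.221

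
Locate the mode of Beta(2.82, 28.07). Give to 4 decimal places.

0.0630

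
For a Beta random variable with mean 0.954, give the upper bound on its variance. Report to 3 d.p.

For fixed mean μ the Beta variance is μ(1−μ)/(α+β+1), increasing as α+β decreases.
Its least upper bound (not attained) is μ(1−μ) = 0.954·0.046 = 0.044.

0.044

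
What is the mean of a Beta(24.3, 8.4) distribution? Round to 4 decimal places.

0.7431

The Beta mean is α/(α+β) = 24.3/(24.3+8.4) = 0.7431.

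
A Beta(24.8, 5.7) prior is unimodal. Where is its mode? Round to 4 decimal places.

0.8351

The density x^(α−1)(1−x)^(β−1) is maximised at (α−1)/(α+β−2) = 23.8/28.5 = 0.8351.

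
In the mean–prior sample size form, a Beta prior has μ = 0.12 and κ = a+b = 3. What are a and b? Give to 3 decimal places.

a = μκ = 0.12×3 = 0.360 and b = (1−μ)κ = 0.88×3 = 2.640.

a = 0.360, b = 2.640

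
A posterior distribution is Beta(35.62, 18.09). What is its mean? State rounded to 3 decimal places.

The Beta mean is α/(α+β) = 35.62/(35.62+18.09) = 0.663.

0.663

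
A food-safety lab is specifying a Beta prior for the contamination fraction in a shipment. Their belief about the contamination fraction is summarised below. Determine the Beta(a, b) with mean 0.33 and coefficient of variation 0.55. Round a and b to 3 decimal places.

a = 1.885, b = 3.827

Var = (CV·μ)² = (0.55×0.33)² = 0.032942.
a+b = μ(1−μ)/Var − 1 = 0.2211/0.032942 − 1 = 5.7117.
Thus a = 0.33·5.7117 = 1.885 and b = 0.67·5.7117 = 3.827.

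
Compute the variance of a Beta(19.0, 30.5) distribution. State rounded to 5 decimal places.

α+β = 49.5 and αβ = 579.50, so Var = αβ/[(α+β)²(α+β+1)] = 579.50/123737.625 = 0.00468.

0.00468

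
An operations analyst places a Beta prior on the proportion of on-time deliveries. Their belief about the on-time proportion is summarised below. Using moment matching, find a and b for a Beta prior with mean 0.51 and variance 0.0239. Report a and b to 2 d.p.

Write ν = a+b; then a = μν and Var = μ(1−μ)/(ν+1).
ν = μ(1−μ)/Var − 1 = 0.2499/0.0239 − 1 = 9.4561.
a = 0.51·9.4561 = 4.82, b = 0.49·9.4561 = 4.63.

a = 4.82, b = 4.63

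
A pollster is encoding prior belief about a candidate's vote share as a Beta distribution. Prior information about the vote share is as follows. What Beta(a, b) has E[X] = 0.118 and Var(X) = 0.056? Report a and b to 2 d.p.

a = 0.10, b = 0.76

By moment matching, a+b = μ(1−μ)/σ² − 1 = (0.118·0.882)/0.056 − 1 = 1.8585 − 1 = 0.8585.
Since a/(a+b) = μ, a = 0.118·0.8585 = 0.10 and b = 0.882·0.8585 = 0.76.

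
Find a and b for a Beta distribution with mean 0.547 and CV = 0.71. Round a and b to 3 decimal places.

Var = (CV·μ)² = (0.71×0.547)² = 0.150831.
a+b = μ(1−μ)/Var − 1 = 0.247791/0.150831 − 1 = 0.6428.
Thus a = 0.547·0.6428 = 0.352 and b = 0.453·0.6428 = 0.291.

a = 0.352, b = 0.291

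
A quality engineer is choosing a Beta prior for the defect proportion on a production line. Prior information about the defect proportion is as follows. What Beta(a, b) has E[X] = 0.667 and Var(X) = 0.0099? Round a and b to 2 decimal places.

Let s = a+b. The Beta variance is μ(1−μ)/(s+1).
So s+1 = μ(1−μ)/σ² = (0.667×0.333)/0.0099 = 0.222111/0.0099 = 22.4355, giving s = 21.4355.
Then a = μs = 0.667×21.4355 = 14.30 and b = (1−μ)s = 0.333×21.4355 = 7.14.

a = 14.30, b = 7.14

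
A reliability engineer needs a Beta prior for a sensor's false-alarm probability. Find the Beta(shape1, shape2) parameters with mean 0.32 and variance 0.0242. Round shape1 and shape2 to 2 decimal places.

shape1 = 2.56, shape2 = 5.43

Write ν = shape1+shape2; then shape1 = μν and Var = μ(1−μ)/(ν+1).
ν = μ(1−μ)/Var − 1 = 0.2176/0.0242 − 1 = 7.9917.
shape1 = 0.32·7.9917 = 2.56, shape2 = 0.68·7.9917 = 5.43.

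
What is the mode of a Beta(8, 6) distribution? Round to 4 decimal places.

With α,β > 1, mode = (α−1)/(α+β−2) = 7/12 = 0.5833.

0.5833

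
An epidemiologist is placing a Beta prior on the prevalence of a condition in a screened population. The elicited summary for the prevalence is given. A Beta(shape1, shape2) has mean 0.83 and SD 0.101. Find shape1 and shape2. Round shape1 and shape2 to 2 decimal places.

shape1 = 10.65, shape2 = 2.18

Variance = 0.101² = 0.010201. The moment-matching identity shape1+shape2 = μ(1−μ)/Var − 1 gives
shape1+shape2 = 0.1411/0.010201 − 1 = 12.8320, so shape1 = μ·12.8320 = 10.65 and shape2 = (1−μ)·12.8320 = 2.18.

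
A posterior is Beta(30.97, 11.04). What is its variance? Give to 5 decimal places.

Var = αβ/[(α+β)²(α+β+1)] = (30.97×11.04)/(42.01²×43.01) = 341.9088/75905.772701 = 0.00450.

0.00450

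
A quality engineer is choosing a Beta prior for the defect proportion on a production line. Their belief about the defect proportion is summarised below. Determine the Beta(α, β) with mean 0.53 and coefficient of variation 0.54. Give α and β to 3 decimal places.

α = 1.082, β = 0.959

Var = (CV·μ)² = (0.54×0.53)² = 0.081910.
α+β = μ(1−μ)/Var − 1 = 0.2491/0.081910 − 1 = 2.0411.
Thus α = 0.53·2.0411 = 1.082 and β = 0.47·2.0411 = 0.959.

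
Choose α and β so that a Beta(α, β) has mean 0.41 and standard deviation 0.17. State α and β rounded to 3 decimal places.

Variance = 0.17² = 0.0289. The moment-matching identity α+β = μ(1−μ)/Var − 1 gives
α+β = 0.2419/0.0289 − 1 = 7.3702, so α = μ·7.3702 = 3.022 and β = (1−μ)·7.3702 = 4.348.

α = 3.022, β = 4.348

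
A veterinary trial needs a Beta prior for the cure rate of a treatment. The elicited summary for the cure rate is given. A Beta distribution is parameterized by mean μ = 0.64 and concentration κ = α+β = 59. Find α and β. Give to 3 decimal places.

α = 37.760, β = 21.240

α = μκ = 0.64×59 = 37.760 and β = (1−μ)κ = 0.36×59 = 21.240.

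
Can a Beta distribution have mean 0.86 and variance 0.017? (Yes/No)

For any Beta, Var(X) < E[X]·(1−E[X]).
Here μ(1−μ) = 0.86×0.14 = 0.1204, and 0.017 < 0.1204.

Yes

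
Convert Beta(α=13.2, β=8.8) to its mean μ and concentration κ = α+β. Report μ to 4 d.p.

μ = 0.6000, κ = 22.0

κ = α+β = 13.2+8.8 = 22.0; μ = α/κ = 13.2/22.0 = 0.6000.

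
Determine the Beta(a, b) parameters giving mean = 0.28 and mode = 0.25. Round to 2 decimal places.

a = 4.67, b = 12.00

With s = a+b: μ = a/s and mode = (a−1)/(s−2). Eliminating a = μs,
μs − 1 = m(s−2) ⇒ s(μ−m) = 1−2m ⇒ s = 0.50/0.03 = 16.6667.
So a = μs = 4.67, b = (1−μ)s = 12.00.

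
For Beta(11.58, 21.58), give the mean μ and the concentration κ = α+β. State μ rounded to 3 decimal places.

κ = α+β = 11.58+21.58 = 33.16; μ = α/κ = 11.58/33.16 = 0.349.

μ = 0.349, κ = 33.16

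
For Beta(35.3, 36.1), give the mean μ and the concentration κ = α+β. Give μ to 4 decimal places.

μ = 0.4944, κ = 71.4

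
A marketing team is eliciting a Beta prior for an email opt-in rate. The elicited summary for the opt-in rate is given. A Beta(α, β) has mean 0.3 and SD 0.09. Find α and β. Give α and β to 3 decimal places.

Variance = 0.09² = 0.0081. The moment-matching identity α+β = μ(1−μ)/Var − 1 gives
α+β = 0.21/0.0081 − 1 = 24.9259, so α = μ·24.9259 = 7.478 and β = (1−μ)·24.9259 = 17.448.

α = 7.478, β = 17.448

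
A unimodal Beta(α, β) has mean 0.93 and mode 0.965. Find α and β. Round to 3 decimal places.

Let s = α+β. Mean gives α = μs = 0.93s; mode gives (α−1)/(s−2) = 0.965.
Substituting: 0.93s − 1 = 0.965(s−2) = 0.965s − 1.930, so -0.035s = -0.930 and s = 26.5714.
Then α = 0.93×26.5714 = 24.711 and β = s−α = 1.860.

α = 24.711, β = 1.860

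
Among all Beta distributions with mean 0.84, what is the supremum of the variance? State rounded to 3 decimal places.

0.134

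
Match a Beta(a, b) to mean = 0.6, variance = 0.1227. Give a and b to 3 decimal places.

By moment matching, a+b = μ(1−μ)/σ² − 1 = (0.6·0.4)/0.1227 − 1 = 1.9560 − 1 = 0.9560.
Since a/(a+b) = μ, a = 0.6·0.9560 = 0.574 and b = 0.4·0.9560 = 0.382.

a = 0.574, b = 0.382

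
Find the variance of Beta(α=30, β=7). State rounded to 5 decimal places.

Var = αβ/[(α+β)²(α+β+1)] = (30×7)/(37²×38) = 210/52022 = 0.00404.

0.00404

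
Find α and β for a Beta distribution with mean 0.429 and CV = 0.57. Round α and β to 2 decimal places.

σ = CV·μ = 0.57×0.429 = 0.24453, so σ² = 0.059795.
s+1 = μ(1−μ)/σ² = 0.244959/0.059795 = 4.0967, so s = α+β = 3.0967.
α = μs = 1.33, β = (1−μ)s = 1.77.

α = 1.33, β = 1.77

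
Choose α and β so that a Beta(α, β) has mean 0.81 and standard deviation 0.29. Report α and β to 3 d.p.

Variance = 0.29² = 0.0841. The moment-matching identity α+β = μ(1−μ)/Var − 1 gives
α+β = 0.1539/0.0841 − 1 = 0.8300, so α = μ·0.8300 = 0.672 and β = (1−μ)·0.8300 = 0.158.

α = 0.672, β = 0.158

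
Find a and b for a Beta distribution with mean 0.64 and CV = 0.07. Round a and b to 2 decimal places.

σ = CV·μ = 0.07×0.64 = 0.04480, so σ² = 0.002007.
s+1 = μ(1−μ)/σ² = 0.2304/0.002007 = 114.7959, so s = a+b = 113.7959.
a = μs = 72.83, b = (1−μ)s = 40.97.

a = 72.83, b = 40.97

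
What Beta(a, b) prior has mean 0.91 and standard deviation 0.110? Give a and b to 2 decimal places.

σ² = 0.110² = 0.012100.
With s = a+b, Var = μ(1−μ)/(s+1), so s+1 = (0.91×0.09)/0.012100 = 6.7686 and s = 5.7686.
a = μs = 5.25, b = (1−μ)s = 0.52.

a = 5.25, b = 0.52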